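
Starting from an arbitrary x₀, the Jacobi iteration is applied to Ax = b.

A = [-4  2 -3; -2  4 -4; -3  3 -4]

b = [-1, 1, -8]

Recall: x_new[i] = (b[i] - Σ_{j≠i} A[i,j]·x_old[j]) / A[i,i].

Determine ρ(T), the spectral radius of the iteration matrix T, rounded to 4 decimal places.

Let D = diag(-4, 4, -4); L, U the strict triangles.
T_J = -D⁻¹(L+U): T[2,1] = -(3)/(-4) = +0.7500; T[2,2] = 0.
  T[0,:] = [+0.0000  +0.5000  -0.7500]
  T[1,:] = [+0.5000  +0.0000  +1.0000]
  T[2,:] = [-0.7500  +0.7500  +0.0000]
|roots of det(T-λI)|: 1.4226, 0.9226, 0.5000.
spectral radius ρ = 1.4226; 1.4226 > 1: divergent.

1.4226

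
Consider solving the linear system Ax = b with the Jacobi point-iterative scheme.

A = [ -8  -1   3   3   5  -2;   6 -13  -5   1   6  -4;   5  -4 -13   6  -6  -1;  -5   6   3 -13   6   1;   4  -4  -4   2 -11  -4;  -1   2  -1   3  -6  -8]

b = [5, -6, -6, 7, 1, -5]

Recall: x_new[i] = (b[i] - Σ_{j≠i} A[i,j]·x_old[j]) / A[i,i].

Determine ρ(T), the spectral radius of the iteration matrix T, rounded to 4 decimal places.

A = D + L + U where D = diag(-8, -13, -13, -13, -11, -8).
T_J = -D⁻¹(L+U): T[0,5] = -(-2)/(-8) = -0.2500; T[0,0] = 0.
  T[0,:] = [+0.0000  -0.1250  +0.3750  +0.3750  +0.6250  -0.2500]
  T[1,:] = [+0.4615  +0.0000  -0.3846  +0.0769  +0.4615  -0.3077]
  T[2,:] = [+0.3846  -0.3077  +0.0000  +0.4615  -0.4615  -0.0769]
  T[3,:] = [-0.3846  +0.4615  +0.2308  +0.0000  +0.4615  +0.0769]
  T[4,:] = [+0.3636  -0.3636  -0.3636  +0.1818  +0.0000  -0.3636]
  T[5,:] = [-0.1250  +0.2500  -0.1250  +0.3750  -0.7500  +0.0000]
eigenvalue magnitudes: 1.1580, 0.6316, 0.6316, 0.2078, 0.2078, 0.1981.
ρ(T) = max|λ| = 1.1580; 1.1580 > 1, so it fails to converge.

1.1580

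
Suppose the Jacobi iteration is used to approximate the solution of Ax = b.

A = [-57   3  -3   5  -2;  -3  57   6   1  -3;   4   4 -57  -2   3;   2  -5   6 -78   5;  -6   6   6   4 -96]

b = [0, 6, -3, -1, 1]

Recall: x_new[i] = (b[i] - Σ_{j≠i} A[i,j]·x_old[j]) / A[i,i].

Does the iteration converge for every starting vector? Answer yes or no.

Diagonal D = diag(-57, 57, -57, -78, -96); L, U strict lower/upper.
T_J = -D⁻¹(L+U): T[1,4] = -(-3)/(57) = +0.0526; T[1,1] = 0.
  T[0,:] = [+0.0000 +0.0526 -0.0526 +0.0877 -0.0351]
  T[1,:] = [+0.0526 +0.0000 -0.1053 -0.0175 +0.0526]
  T[2,:] = [+0.0702 +0.0702 +0.0000 -0.0351 +0.0526]
  T[3,:] = [+0.0256 -0.0641 +0.0769 +0.0000 +0.0641]
  T[4,:] = [-0.0625 +0.0625 +0.0625 +0.0417 +0.0000]
moduli |λ_i(T)| = 0.1604, 0.1165, 0.1165, 0.0634, 0.0634.
spectral radius ρ = 0.1604; 0.1604 < 1: convergent.

yes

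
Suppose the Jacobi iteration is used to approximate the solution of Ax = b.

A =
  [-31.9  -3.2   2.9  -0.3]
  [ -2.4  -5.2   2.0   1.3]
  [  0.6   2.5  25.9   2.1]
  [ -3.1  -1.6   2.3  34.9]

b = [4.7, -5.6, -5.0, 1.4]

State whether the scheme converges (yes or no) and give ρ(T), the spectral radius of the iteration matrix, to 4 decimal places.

A = D + L + U where D = diag(-31.9, -5.2, 25.9, 34.9).
T_J = -D⁻¹(L+U): T[0,1] = -(-3.2)/(-31.9) = -0.1003; T[0,0] = 0.
  T[0,:] = [+0.0000 -0.1003 +0.0909 -0.0094]
  T[1,:] = [-0.4615 +0.0000 +0.3846 +0.2500]
  T[2,:] = [-0.0232 -0.0965 +0.0000 -0.0811]
  T[3,:] = [+0.0888 +0.0458 -0.0659 +0.0000]
|eigenvalues of T|: 0.1877, 0.1177, 0.1177, 0.0085.
ρ(T) = max|λ| = 0.1877; 0.1877 < 1 ⇒ converges.

yes, ρ = 0.1877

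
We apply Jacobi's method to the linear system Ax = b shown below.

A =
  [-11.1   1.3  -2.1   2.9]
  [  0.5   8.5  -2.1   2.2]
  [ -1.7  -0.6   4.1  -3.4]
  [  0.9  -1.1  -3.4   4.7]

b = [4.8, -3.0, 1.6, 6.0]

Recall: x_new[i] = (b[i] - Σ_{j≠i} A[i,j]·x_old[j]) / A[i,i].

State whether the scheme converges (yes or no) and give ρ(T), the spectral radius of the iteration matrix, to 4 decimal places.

Write A = D+L+U with D = diag(-11.1, 8.5, 4.1, 4.7).
Jacobi: T = -D⁻¹(L+U), T[3,2] = -(-3.4)/(4.7) = +0.7234; T[3,3] = 0.
  T[0,:] = [+0.0000 +0.1171 -0.1892 +0.2613]
  T[1,:] = [-0.0588 +0.0000 +0.2471 -0.2588]
  T[2,:] = [+0.4146 +0.1463 +0.0000 +0.8293]
  T[3,:] = [-0.1915 +0.2340 +0.7234 +0.0000]
|roots of det(T-λI)|: 0.7832, 0.4572, 0.4572, 0.0432.
ρ = 0.7832; 0.7832 < 1: convergent.

yes, ρ = 0.7832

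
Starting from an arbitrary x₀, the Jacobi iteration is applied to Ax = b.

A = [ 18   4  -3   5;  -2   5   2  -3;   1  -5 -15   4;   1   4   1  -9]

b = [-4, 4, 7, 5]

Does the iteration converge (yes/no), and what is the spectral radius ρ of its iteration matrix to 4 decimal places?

A = D + L + U where D = diag(18, 5, -15, -9).
Jacobi: T = -D⁻¹(L+U), T[0,1] = -(4)/(18) = -0.2222; T[0,0] = 0.
  T[0,:] = [+0.0000 -0.2222 +0.1667 -0.2778]
  T[1,:] = [+0.4000 +0.0000 -0.4000 +0.6000]
  T[2,:] = [+0.0667 -0.3333 +0.0000 +0.2667]
  T[3,:] = [+0.1111 +0.4444 +0.1111 +0.0000]
|roots of det(T-λI)|: 0.7419, 0.3593, 0.3593, 0.1779.
ρ = 0.7419; 0.7419 < 1 ⇒ converges.

yes, ρ = 0.7419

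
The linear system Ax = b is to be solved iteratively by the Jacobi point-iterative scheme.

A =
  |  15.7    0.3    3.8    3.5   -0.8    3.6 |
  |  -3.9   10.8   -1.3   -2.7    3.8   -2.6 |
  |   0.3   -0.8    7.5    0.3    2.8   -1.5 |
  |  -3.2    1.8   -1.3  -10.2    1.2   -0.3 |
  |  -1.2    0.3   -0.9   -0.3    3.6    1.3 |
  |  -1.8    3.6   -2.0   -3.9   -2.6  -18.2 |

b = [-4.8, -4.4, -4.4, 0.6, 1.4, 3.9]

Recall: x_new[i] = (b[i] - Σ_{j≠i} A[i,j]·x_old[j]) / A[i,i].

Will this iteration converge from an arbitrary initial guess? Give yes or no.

Split A = D + L + U, D = diag(15.7, 10.8, 7.5, -10.2, 3.6, -18.2).
T_J = -D⁻¹(L+U): T[2,1] = -(-0.8)/(7.5) = +0.1067; T[2,2] = 0.
  T[0,:] = [+0.0000  -0.0191  -0.2420  -0.2229  +0.0510  -0.2293]
  T[1,:] = [+0.3611  +0.0000  +0.1204  +0.2500  -0.3519  +0.2407]
  T[2,:] = [-0.0400  +0.1067  +0.0000  -0.0400  -0.3733  +0.2000]
  T[3,:] = [-0.3137  +0.1765  -0.1275  +0.0000  +0.1176  -0.0294]
  T[4,:] = [+0.3333  -0.0833  +0.2500  +0.0833  +0.0000  -0.3611]
  T[5,:] = [-0.0989  +0.1978  -0.1099  -0.2143  -0.1429  +0.0000]
|roots of det(T-λI)|: 0.5478, 0.3173, 0.3173, 0.2742, 0.2742, 0.1587.
ρ(T) = max|λ| = 0.5478; 0.5478 < 1 ⇒ converges.

yes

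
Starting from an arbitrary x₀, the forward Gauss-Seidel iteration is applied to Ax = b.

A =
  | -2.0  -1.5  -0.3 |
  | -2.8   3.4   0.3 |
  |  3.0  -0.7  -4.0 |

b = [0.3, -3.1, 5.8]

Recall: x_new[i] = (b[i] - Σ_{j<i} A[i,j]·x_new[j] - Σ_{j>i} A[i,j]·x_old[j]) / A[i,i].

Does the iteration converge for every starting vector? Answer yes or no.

Split A = D + L + U, D = diag(-2, 3.4, -4).
GS T = -(D+L)⁻¹U: row 0 first, T[0,1] = -(-1.5)/(-2) = -0.7500; later rows by forward substitution.
  T[0,:] = [+0.0000, -0.7500, -0.1500]
  T[1,:] = [+0.0000, -0.6176, -0.2118]
  T[2,:] = [+0.0000, -0.4544, -0.0754]
|λ(T)| sorted: 0.7585, 0.0654, 0.0000.
spectral radius ρ = 0.7585; 0.7585 < 1, so it converges for any x₀.

yes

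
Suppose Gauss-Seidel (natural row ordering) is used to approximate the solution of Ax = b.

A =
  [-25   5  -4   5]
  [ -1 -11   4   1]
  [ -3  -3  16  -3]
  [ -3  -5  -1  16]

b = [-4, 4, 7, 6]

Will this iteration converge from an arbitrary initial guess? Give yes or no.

yes

Let D = diag(-25, -11, 16, 16); L, U the strict triangles.
T_GS = -(D+L)⁻¹U: row 0 first, T[0,3] = -(5)/(-25) = +0.2000; later rows by forward substitution.
  T[0,:] = [+0.0000 +0.2000 -0.1600 +0.2000]
  T[1,:] = [+0.0000 -0.0182 +0.3782 +0.0727]
  T[2,:] = [+0.0000 +0.0341 +0.0409 +0.2386]
  T[3,:] = [+0.0000 +0.0339 +0.0907 +0.0751]
|λ(T)| sorted: 0.2680, 0.0977, 0.0977, 0.0000.
ρ(T) = max|λ| = 0.2680; 0.2680 < 1, so it converges for any x₀.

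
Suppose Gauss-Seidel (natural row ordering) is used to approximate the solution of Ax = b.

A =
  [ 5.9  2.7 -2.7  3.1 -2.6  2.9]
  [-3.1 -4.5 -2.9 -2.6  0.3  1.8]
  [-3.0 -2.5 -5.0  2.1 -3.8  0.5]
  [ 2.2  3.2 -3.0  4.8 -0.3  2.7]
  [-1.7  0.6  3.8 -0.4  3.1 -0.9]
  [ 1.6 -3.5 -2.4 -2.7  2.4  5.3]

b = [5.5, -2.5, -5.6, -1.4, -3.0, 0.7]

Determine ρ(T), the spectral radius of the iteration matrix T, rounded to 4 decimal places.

A = D + L + U where D = diag(5.9, -4.5, -5, 4.8, 3.1, 5.3).
GS T = -(D+L)⁻¹U: row 0 first, T[0,2] = -(-2.7)/(5.9) = +0.4576; later rows by forward substitution.
  T[0,:] = [+0.0000, -0.4576, +0.4576, -0.5254, +0.4407, -0.4915]
  T[1,:] = [+0.0000, +0.3153, -0.9597, -0.2158, -0.2369, +0.7386]
  T[2,:] = [+0.0000, +0.1169, +0.2053, +0.8432, -0.9060, +0.0256]
  T[3,:] = [+0.0000, +0.0727, +0.5583, +0.9117, -0.5478, -0.8136]
  T[4,:] = [+0.0000, -0.4460, +0.2571, -1.1623, +1.3274, -0.2586]
  T[5,:] = [+0.0000, +0.6383, -0.5110, +1.3887, -1.5798, +0.3503]
|roots of det(T-λI)|: 1.6251, 1.1175, 0.3794, 0.0380, 0.0259, 0.0000.
ρ = 1.6251; 1.6251 > 1 ⇒ diverges.

1.6251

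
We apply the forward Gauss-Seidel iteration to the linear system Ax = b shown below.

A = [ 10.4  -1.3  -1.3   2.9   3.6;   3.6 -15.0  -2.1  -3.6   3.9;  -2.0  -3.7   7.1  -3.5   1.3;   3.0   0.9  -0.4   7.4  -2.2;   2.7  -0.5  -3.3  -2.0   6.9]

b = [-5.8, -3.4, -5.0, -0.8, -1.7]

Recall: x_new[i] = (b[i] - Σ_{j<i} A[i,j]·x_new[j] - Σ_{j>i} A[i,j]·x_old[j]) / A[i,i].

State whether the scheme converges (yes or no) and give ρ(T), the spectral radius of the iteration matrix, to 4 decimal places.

Split A = D + L + U, D = diag(10.4, -15, 7.1, 7.4, 6.9).
Gauss-Seidel: T = -(D+L)⁻¹U, row 0 first, T[0,3] = -(2.9)/(10.4) = -0.2788; later rows by forward substitution.
  T[0,:] = [+0.0000  +0.1250  +0.1250  -0.2788  -0.3462]
  T[1,:] = [+0.0000  +0.0300  -0.1100  -0.3069  +0.1769]
  T[2,:] = [+0.0000  +0.0508  -0.0221  +0.2545  -0.1884]
  T[3,:] = [+0.0000  -0.0516  -0.0385  +0.1641  +0.4059]
  T[4,:] = [+0.0000  -0.0374  -0.0786  +0.2561  +0.1758]
|λ(T)| sorted: 0.5006, 0.2188, 0.0957, 0.0957, 0.0000.
ρ = 0.5006; 0.5006 < 1: convergent.

yes, ρ = 0.5006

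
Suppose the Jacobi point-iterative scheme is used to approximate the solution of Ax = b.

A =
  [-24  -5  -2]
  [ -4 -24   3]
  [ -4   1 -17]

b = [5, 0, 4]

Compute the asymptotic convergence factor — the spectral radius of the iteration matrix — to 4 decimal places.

Write A = D+L+U with D = diag(-24, -24, -17).
Jacobi: T = -D⁻¹(L+U), T[1,2] = -(3)/(-24) = +0.1250; T[1,1] = 0.
  T[0,:] = [+0.0000, -0.2083, -0.0833]
  T[1,:] = [-0.1667, +0.0000, +0.1250]
  T[2,:] = [-0.2353, +0.0588, +0.0000]
|λ(T)| sorted: 0.2923, 0.1541, 0.1541.
spectral radius ρ = 0.2923; 0.2923 < 1, so it converges for any x₀.

0.2923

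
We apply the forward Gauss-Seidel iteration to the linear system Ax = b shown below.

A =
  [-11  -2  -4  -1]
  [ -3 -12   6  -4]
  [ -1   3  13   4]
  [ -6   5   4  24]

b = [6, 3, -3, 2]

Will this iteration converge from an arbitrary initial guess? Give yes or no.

yes

A = D + L + U where D = diag(-11, -12, 13, 24).
T_GS = -(D+L)⁻¹U: row 0 first, T[0,2] = -(-4)/(-11) = -0.3636; later rows by forward substitution.
  T[0,:] = [+0.0000 -0.1818 -0.3636 -0.0909]
  T[1,:] = [+0.0000 +0.0455 +0.5909 -0.3106]
  T[2,:] = [+0.0000 -0.0245 -0.1643 -0.2430]
  T[3,:] = [+0.0000 -0.0508 -0.1866 +0.0825]
moduli |λ_i(T)| = 0.2805, 0.1717, 0.1452, 0.0000.
ρ = 0.2805; 0.2805 < 1: convergent.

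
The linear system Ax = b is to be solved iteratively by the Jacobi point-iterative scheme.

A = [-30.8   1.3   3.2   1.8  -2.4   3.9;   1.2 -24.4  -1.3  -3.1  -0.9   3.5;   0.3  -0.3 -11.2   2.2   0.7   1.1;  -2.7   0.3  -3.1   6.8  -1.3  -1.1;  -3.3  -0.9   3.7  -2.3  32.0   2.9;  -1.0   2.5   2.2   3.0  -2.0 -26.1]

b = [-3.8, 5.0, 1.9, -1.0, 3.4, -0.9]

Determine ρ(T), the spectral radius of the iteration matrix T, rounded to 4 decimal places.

0.4381

Diagonal D = diag(-30.8, -24.4, -11.2, 6.8, 32, -26.1); L, U strict lower/upper.
Jacobi: T = -D⁻¹(L+U), T[0,5] = -(3.9)/(-30.8) = +0.1266; T[0,0] = 0.
  T[0,:] = [+0.0000 +0.0422 +0.1039 +0.0584 -0.0779 +0.1266]
  T[1,:] = [+0.0492 +0.0000 -0.0533 -0.1270 -0.0369 +0.1434]
  T[2,:] = [+0.0268 -0.0268 +0.0000 +0.1964 +0.0625 +0.0982]
  T[3,:] = [+0.3971 -0.0441 +0.4559 +0.0000 +0.1912 +0.1618]
  T[4,:] = [+0.1031 +0.0281 -0.1156 +0.0719 +0.0000 -0.0906]
  T[5,:] = [-0.0383 +0.0958 +0.0843 +0.1149 -0.0766 +0.0000]
moduli |λ_i(T)| = 0.4381, 0.3488, 0.1925, 0.1157, 0.1157, 0.0657.
ρ(T) = max|λ| = 0.4381; 0.4381 < 1, so it converges for any x₀.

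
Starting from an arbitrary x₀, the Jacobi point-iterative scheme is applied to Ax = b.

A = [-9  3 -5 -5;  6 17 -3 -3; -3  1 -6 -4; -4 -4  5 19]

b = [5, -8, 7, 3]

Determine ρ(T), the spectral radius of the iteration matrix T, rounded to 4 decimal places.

0.5327

Write A = D+L+U with D = diag(-9, 17, -6, 19).
Jacobi T = -D⁻¹(L+U): T[2,3] = -(-4)/(-6) = -0.6667; T[2,2] = 0.
  T[0,:] = [+0.0000  +0.3333  -0.5556  -0.5556]
  T[1,:] = [-0.3529  +0.0000  +0.1765  +0.1765]
  T[2,:] = [-0.5000  +0.1667  +0.0000  -0.6667]
  T[3,:] = [+0.2105  +0.2105  -0.2632  +0.0000]
|roots of det(T-λI)|: 0.5327, 0.3846, 0.3846, 0.2030.
ρ = 0.5327; 0.5327 < 1: convergent.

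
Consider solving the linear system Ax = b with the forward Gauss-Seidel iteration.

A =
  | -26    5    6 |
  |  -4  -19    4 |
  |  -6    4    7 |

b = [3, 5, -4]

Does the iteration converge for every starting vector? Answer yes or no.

yes

A = D + L + U where D = diag(-26, -19, 7).
T_GS = -(D+L)⁻¹U: row 0 first, T[0,1] = -(5)/(-26) = +0.1923; later rows by forward substitution.
  T[0,:] = [+0.0000  +0.1923  +0.2308]
  T[1,:] = [+0.0000  -0.0405  +0.1619]
  T[2,:] = [+0.0000  +0.1880  +0.1053]
moduli |λ_i(T)| = 0.2215, 0.1567, 0.0000.
ρ(T) = max|λ| = 0.2215; 0.2215 < 1: convergent.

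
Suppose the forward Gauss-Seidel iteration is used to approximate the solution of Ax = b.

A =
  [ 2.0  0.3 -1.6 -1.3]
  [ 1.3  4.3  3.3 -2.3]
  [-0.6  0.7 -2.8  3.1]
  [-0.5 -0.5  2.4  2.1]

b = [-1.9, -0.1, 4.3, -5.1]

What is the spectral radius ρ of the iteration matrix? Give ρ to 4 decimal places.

Split A = D + L + U, D = diag(2, 4.3, -2.8, 2.1).
T_GS = -(D+L)⁻¹U: row 0 first, T[0,2] = -(-1.6)/(2) = +0.8000; later rows by forward substitution.
  T[0,:] = [+0.0000, -0.1500, +0.8000, +0.6500]
  T[1,:] = [+0.0000, +0.0453, -1.0093, +0.3384]
  T[2,:] = [+0.0000, +0.0435, -0.4238, +1.0525]
  T[3,:] = [+0.0000, -0.0746, +0.4345, -0.9675]
|λ(T)| sorted: 1.3598, 0.1565, 0.1426, 0.0000.
ρ = 1.3598; 1.3598 > 1: divergent.

1.3598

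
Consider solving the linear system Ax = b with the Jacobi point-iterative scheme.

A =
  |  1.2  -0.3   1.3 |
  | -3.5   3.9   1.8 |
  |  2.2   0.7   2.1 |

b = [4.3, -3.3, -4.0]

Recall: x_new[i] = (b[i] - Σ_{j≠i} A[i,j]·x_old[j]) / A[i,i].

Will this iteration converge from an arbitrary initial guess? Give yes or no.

Diagonal D = diag(1.2, 3.9, 2.1); L, U strict lower/upper.
Jacobi: T = -D⁻¹(L+U), T[0,1] = -(-0.3)/(1.2) = +0.2500; T[0,0] = 0.
  T[0,:] = [+0.0000 +0.2500 -1.0833]
  T[1,:] = [+0.8974 +0.0000 -0.4615]
  T[2,:] = [-1.0476 -0.3333 +0.0000]
|λ(T)| sorted: 1.3569, 1.0422, 0.3146.
spectral radius ρ = 1.3569; 1.3569 > 1, so it fails to converge.

no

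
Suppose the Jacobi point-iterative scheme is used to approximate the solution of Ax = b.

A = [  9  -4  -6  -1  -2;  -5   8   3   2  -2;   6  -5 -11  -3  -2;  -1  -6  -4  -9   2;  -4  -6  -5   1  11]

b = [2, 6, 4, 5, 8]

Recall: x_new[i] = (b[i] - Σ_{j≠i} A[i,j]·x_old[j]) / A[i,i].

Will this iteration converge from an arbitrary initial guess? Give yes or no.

no

A = D + L + U where D = diag(9, 8, -11, -9, 11).
T_J = -D⁻¹(L+U): T[1,2] = -(3)/(8) = -0.3750; T[1,1] = 0.
  T[0,:] = [+0.0000, +0.4444, +0.6667, +0.1111, +0.2222]
  T[1,:] = [+0.6250, +0.0000, -0.3750, -0.2500, +0.2500]
  T[2,:] = [+0.5455, -0.4545, +0.0000, -0.2727, -0.1818]
  T[3,:] = [-0.1111, -0.6667, -0.4444, +0.0000, +0.2222]
  T[4,:] = [+0.3636, +0.5455, +0.4545, -0.0909, +0.0000]
eigenvalue magnitudes: 1.2083, 0.7937, 0.5513, 0.0776, 0.0590.
spectral radius ρ = 1.2083; 1.2083 > 1: divergent.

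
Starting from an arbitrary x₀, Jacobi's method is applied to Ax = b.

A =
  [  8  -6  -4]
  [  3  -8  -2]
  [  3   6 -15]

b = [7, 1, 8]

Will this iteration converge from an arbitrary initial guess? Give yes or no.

Let D = diag(8, -8, -15); L, U the strict triangles.
Jacobi T = -D⁻¹(L+U): T[0,1] = -(-6)/(8) = +0.7500; T[0,0] = 0.
  T[0,:] = [+0.0000 +0.7500 +0.5000]
  T[1,:] = [+0.3750 +0.0000 -0.2500]
  T[2,:] = [+0.2000 +0.4000 +0.0000]
eigenvalue magnitudes: 0.5874, 0.4435, 0.1439.
ρ(T) = max|λ| = 0.5874; 0.5874 < 1, so it converges for any x₀.

yes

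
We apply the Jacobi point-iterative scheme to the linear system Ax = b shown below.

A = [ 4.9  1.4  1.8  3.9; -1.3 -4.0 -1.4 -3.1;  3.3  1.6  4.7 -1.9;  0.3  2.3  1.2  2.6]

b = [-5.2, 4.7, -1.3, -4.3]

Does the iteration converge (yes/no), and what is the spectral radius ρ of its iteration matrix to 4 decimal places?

no, ρ = 1.2604

Let D = diag(4.9, -4, 4.7, 2.6); L, U the strict triangles.
Jacobi T = -D⁻¹(L+U): T[3,0] = -(0.3)/(2.6) = -0.1154; T[3,3] = 0.
  T[0,:] = [+0.0000 -0.2857 -0.3673 -0.7959]
  T[1,:] = [-0.3250 +0.0000 -0.3500 -0.7750]
  T[2,:] = [-0.7021 -0.3404 +0.0000 +0.4043]
  T[3,:] = [-0.1154 -0.8846 -0.4615 +0.0000]
moduli |λ_i(T)| = 1.2604, 0.5650, 0.5650, 0.1958.
spectral radius ρ = 1.2604; 1.2604 > 1: divergent.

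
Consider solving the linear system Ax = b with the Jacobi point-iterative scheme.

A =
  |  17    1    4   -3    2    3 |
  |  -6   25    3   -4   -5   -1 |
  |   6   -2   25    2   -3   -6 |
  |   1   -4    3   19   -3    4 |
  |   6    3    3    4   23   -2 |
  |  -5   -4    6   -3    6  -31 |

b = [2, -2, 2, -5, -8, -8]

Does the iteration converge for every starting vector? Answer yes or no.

Write A = D+L+U with D = diag(17, 25, 25, 19, 23, -31).
T_J = -D⁻¹(L+U): T[2,3] = -(2)/(25) = -0.0800; T[2,2] = 0.
  T[0,:] = [+0.0000, -0.0588, -0.2353, +0.1765, -0.1176, -0.1765]
  T[1,:] = [+0.2400, +0.0000, -0.1200, +0.1600, +0.2000, +0.0400]
  T[2,:] = [-0.2400, +0.0800, +0.0000, -0.0800, +0.1200, +0.2400]
  T[3,:] = [-0.0526, +0.2105, -0.1579, +0.0000, +0.1579, -0.2105]
  T[4,:] = [-0.2609, -0.1304, -0.1304, -0.1739, +0.0000, +0.0870]
  T[5,:] = [-0.1613, -0.1290, +0.1935, -0.0968, +0.1935, +0.0000]
|eigenvalues of T|: 0.5732, 0.3081, 0.2620, 0.2620, 0.2548, 0.2548.
ρ(T) = max|λ| = 0.5732; 0.5732 < 1: convergent.

yes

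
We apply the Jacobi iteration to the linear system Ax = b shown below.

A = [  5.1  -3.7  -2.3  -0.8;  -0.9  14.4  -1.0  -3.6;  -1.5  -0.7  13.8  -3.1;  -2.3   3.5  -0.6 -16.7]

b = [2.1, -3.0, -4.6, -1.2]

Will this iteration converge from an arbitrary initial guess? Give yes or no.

Let D = diag(5.1, 14.4, 13.8, -16.7); L, U the strict triangles.
Jacobi T = -D⁻¹(L+U): T[2,0] = -(-1.5)/(13.8) = +0.1087; T[2,2] = 0.
  T[0,:] = [+0.0000, +0.7255, +0.4510, +0.1569]
  T[1,:] = [+0.0625, +0.0000, +0.0694, +0.2500]
  T[2,:] = [+0.1087, +0.0507, +0.0000, +0.2246]
  T[3,:] = [-0.1377, +0.2096, -0.0359, +0.0000]
|eigenvalues of T|: 0.4085, 0.3063, 0.3063, 0.0945.
ρ = 0.4085; 0.4085 < 1: convergent.

yes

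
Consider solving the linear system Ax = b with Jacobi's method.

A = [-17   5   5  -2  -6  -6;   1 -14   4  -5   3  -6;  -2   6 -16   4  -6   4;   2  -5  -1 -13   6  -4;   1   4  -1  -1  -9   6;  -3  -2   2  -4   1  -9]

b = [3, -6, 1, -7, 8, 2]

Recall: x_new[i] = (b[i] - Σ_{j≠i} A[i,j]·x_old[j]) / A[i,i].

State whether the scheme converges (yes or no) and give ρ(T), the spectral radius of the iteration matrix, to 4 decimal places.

Diagonal D = diag(-17, -14, -16, -13, -9, -9); L, U strict lower/upper.
T_J = -D⁻¹(L+U): T[4,1] = -(4)/(-9) = +0.4444; T[4,4] = 0.
  T[0,:] = [+0.0000 +0.2941 +0.2941 -0.1176 -0.3529 -0.3529]
  T[1,:] = [+0.0714 +0.0000 +0.2857 -0.3571 +0.2143 -0.4286]
  T[2,:] = [-0.1250 +0.3750 +0.0000 +0.2500 -0.3750 +0.2500]
  T[3,:] = [+0.1538 -0.3846 -0.0769 +0.0000 +0.4615 -0.3077]
  T[4,:] = [+0.1111 +0.4444 -0.1111 -0.1111 +0.0000 +0.6667]
  T[5,:] = [-0.3333 -0.2222 +0.2222 -0.4444 +0.1111 +0.0000]
|roots of det(T-λI)|: 1.1346, 0.6029, 0.4332, 0.4332, 0.1756, 0.0016.
spectral radius ρ = 1.1346; 1.1346 > 1: divergent.

no, ρ = 1.1346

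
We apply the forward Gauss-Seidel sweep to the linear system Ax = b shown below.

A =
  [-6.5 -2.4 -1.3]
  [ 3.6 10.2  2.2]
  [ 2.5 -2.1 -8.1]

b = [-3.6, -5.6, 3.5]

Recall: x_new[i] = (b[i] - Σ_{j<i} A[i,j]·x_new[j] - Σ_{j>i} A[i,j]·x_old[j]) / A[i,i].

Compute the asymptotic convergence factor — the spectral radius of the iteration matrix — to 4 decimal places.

Let D = diag(-6.5, 10.2, -8.1); L, U the strict triangles.
Gauss-Seidel: T = -(D+L)⁻¹U, row 0 first, T[0,2] = -(-1.3)/(-6.5) = -0.2000; later rows by forward substitution.
  T[0,:] = [+0.0000, -0.3692, -0.2000]
  T[1,:] = [+0.0000, +0.1303, -0.1451]
  T[2,:] = [+0.0000, -0.1477, -0.0241]
|λ(T)| sorted: 0.2186, 0.1124, 0.0000.
ρ = 0.2186; 0.2186 < 1: convergent.

0.2186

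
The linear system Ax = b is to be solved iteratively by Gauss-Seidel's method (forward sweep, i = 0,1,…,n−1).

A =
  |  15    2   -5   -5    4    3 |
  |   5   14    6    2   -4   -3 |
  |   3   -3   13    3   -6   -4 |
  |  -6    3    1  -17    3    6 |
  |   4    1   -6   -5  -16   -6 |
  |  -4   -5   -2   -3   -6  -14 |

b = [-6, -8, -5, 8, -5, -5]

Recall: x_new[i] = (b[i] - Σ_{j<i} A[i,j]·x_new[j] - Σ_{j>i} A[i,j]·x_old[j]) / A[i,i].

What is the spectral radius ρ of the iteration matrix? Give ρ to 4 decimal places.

Let D = diag(15, 14, 13, -17, -16, -14); L, U the strict triangles.
GS T = -(D+L)⁻¹U: row 0 first, T[0,1] = -(2)/(15) = -0.1333; later rows by forward substitution.
  T[0,:] = [+0.0000  -0.1333  +0.3333  +0.3333  -0.2667  -0.2000]
  T[1,:] = [+0.0000  +0.0476  -0.5476  -0.2619  +0.3810  +0.2857]
  T[2,:] = [+0.0000  +0.0418  -0.2033  -0.3681  +0.6110  +0.4198]
  T[3,:] = [+0.0000  +0.0579  -0.2262  -0.1855  +0.3738  +0.4986]
  T[4,:] = [+0.0000  -0.0641  +0.1960  +0.2630  -0.3888  -0.7204]
  T[5,:] = [+0.0000  +0.0302  +0.0938  -0.0221  -0.0606  +0.0970]
moduli |λ_i(T)| = 0.9404, 0.1311, 0.1311, 0.1242, 0.1242, 0.0000.
spectral radius ρ = 0.9404; 0.9404 < 1 ⇒ converges.

0.9404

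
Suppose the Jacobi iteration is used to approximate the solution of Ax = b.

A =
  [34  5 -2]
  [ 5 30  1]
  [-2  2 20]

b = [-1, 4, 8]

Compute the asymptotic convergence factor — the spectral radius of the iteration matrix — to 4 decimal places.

0.2025

A = D + L + U where D = diag(34, 30, 20).
Jacobi T = -D⁻¹(L+U): T[1,0] = -(5)/(30) = -0.1667; T[1,1] = 0.
  T[0,:] = [+0.0000, -0.1471, +0.0588]
  T[1,:] = [-0.1667, +0.0000, -0.0333]
  T[2,:] = [+0.1000, -0.1000, +0.0000]
|λ(T)| sorted: 0.2025, 0.1559, 0.0466.
ρ(T) = max|λ| = 0.2025; 0.2025 < 1, so it converges for any x₀.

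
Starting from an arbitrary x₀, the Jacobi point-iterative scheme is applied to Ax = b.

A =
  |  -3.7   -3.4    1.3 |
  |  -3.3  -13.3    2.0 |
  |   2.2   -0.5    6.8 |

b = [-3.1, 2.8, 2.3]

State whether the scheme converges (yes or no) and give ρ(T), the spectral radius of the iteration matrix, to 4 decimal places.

yes, ρ = 0.4573

Split A = D + L + U, D = diag(-3.7, -13.3, 6.8).
Jacobi T = -D⁻¹(L+U): T[2,0] = -(2.2)/(6.8) = -0.3235; T[2,2] = 0.
  T[0,:] = [+0.0000 -0.9189 +0.3514]
  T[1,:] = [-0.2481 +0.0000 +0.1504]
  T[2,:] = [-0.3235 +0.0735 +0.0000]
|roots of det(T-λI)|: 0.4573, 0.2894, 0.2894.
ρ = 0.4573; 0.4573 < 1: convergent.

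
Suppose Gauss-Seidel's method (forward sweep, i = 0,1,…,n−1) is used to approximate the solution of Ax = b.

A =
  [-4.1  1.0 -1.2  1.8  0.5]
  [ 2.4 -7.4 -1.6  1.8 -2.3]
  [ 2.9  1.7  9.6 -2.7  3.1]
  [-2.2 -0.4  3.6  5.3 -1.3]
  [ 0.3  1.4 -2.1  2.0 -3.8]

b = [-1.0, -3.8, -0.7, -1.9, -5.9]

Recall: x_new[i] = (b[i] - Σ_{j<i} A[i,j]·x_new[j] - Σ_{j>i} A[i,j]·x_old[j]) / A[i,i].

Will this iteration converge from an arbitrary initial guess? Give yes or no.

yes

Let D = diag(-4.1, -7.4, 9.6, 5.3, -3.8); L, U the strict triangles.
T_GS = -(D+L)⁻¹U: row 0 first, T[0,4] = -(0.5)/(-4.1) = +0.1220; later rows by forward substitution.
  T[0,:] = [+0.0000 +0.2439 -0.2927 +0.4390 +0.1220]
  T[1,:] = [+0.0000 +0.0791 -0.3111 +0.3856 -0.2713]
  T[2,:] = [+0.0000 -0.0877 +0.1435 +0.0803 -0.3117]
  T[3,:] = [+0.0000 +0.1668 -0.2425 +0.1568 +0.4872]
  T[4,:] = [+0.0000 +0.1846 -0.3447 +0.2148 +0.3384]
|eigenvalues of T|: 0.7754, 0.1429, 0.1090, 0.0238, 0.0000.
ρ = 0.7754; 0.7754 < 1, so it converges for any x₀.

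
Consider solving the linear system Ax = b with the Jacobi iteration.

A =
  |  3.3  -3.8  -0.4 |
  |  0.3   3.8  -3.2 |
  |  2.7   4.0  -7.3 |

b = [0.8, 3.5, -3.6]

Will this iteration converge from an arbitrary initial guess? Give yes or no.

yes

A = D + L + U where D = diag(3.3, 3.8, -7.3).
Jacobi T = -D⁻¹(L+U): T[2,0] = -(2.7)/(-7.3) = +0.3699; T[2,2] = 0.
  T[0,:] = [+0.0000, +1.1515, +0.1212]
  T[1,:] = [-0.0789, +0.0000, +0.8421]
  T[2,:] = [+0.3699, +0.5479, +0.0000]
moduli |λ_i(T)| = 0.8991, 0.6269, 0.6269.
spectral radius ρ = 0.8991; 0.8991 < 1, so it converges for any x₀.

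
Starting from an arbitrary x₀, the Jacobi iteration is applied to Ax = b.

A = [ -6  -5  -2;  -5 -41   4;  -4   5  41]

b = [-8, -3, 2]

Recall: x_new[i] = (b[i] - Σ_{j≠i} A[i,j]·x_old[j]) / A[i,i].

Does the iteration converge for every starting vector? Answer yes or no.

yes

A = D + L + U where D = diag(-6, -41, 41).
T_J = -D⁻¹(L+U): T[2,0] = -(-4)/(41) = +0.0976; T[2,2] = 0.
  T[0,:] = [+0.0000 -0.8333 -0.3333]
  T[1,:] = [-0.1220 +0.0000 +0.0976]
  T[2,:] = [+0.0976 -0.1220 +0.0000]
|eigenvalues of T|: 0.3136, 0.2027, 0.2027.
spectral radius ρ = 0.3136; 0.3136 < 1 ⇒ converges.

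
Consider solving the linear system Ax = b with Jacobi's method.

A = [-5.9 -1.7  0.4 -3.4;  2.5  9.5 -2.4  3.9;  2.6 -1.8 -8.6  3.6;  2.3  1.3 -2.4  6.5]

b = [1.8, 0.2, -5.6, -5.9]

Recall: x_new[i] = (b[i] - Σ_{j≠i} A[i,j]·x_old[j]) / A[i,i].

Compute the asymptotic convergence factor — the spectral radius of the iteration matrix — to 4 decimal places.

0.8336

Write A = D+L+U with D = diag(-5.9, 9.5, -8.6, 6.5).
T_J = -D⁻¹(L+U): T[0,1] = -(-1.7)/(-5.9) = -0.2881; T[0,0] = 0.
  T[0,:] = [+0.0000  -0.2881  +0.0678  -0.5763]
  T[1,:] = [-0.2632  +0.0000  +0.2526  -0.4105]
  T[2,:] = [+0.3023  -0.2093  +0.0000  +0.4186]
  T[3,:] = [-0.3538  -0.2000  +0.3692  +0.0000]
eigenvalue magnitudes: 0.8336, 0.4955, 0.2081, 0.2081.
ρ(T) = max|λ| = 0.8336; 0.8336 < 1: convergent.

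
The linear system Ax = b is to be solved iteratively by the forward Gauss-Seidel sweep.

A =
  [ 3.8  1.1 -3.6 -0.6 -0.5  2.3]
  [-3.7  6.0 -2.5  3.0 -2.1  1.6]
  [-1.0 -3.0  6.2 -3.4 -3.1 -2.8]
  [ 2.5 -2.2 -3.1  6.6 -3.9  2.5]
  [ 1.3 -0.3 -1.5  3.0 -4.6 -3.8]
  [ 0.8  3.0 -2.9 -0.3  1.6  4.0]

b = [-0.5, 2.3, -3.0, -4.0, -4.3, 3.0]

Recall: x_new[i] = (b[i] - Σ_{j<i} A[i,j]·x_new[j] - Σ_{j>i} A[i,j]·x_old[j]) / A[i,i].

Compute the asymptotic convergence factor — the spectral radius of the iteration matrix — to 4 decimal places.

Write A = D+L+U with D = diag(3.8, 6, 6.2, 6.6, -4.6, 4).
GS T = -(D+L)⁻¹U: row 0 first, T[0,4] = -(-0.5)/(3.8) = +0.1316; later rows by forward substitution.
  T[0,:] = [+0.0000  -0.2895  +0.9474  +0.1579  +0.1316  -0.6053]
  T[1,:] = [+0.0000  -0.1785  +1.0009  -0.4026  +0.4311  -0.6399]
  T[2,:] = [+0.0000  -0.1331  +0.6371  +0.3790  +0.7298  +0.0444]
  T[3,:] = [+0.0000  -0.0124  +0.2740  -0.0160  +1.0276  -0.3420]
  T[4,:] = [+0.0000  -0.0348  +0.1734  -0.0631  +0.4412  -1.1929]
  T[5,:] = [+0.0000  +0.1083  -0.5271  +0.5693  +0.0800  +1.0847]
|λ(T)| sorted: 1.1235, 0.9258, 0.9258, 0.3609, 0.0186, 0.0000.
spectral radius ρ = 1.1235; 1.1235 > 1: divergent.

1.1235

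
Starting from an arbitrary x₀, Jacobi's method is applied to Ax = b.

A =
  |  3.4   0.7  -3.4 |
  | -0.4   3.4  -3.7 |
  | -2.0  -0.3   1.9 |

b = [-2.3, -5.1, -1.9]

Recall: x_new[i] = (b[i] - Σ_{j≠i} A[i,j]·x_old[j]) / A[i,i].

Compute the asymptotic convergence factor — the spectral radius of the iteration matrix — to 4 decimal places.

1.1768

Write A = D+L+U with D = diag(3.4, 3.4, 1.9).
Jacobi T = -D⁻¹(L+U): T[0,2] = -(-3.4)/(3.4) = +1.0000; T[0,0] = 0.
  T[0,:] = [+0.0000 -0.2059 +1.0000]
  T[1,:] = [+0.1176 +0.0000 +1.0882]
  T[2,:] = [+1.0526 +0.1579 +0.0000]
|roots of det(T-λI)|: 1.1768, 0.9904, 0.1864.
ρ(T) = max|λ| = 1.1768; 1.1768 > 1: divergent.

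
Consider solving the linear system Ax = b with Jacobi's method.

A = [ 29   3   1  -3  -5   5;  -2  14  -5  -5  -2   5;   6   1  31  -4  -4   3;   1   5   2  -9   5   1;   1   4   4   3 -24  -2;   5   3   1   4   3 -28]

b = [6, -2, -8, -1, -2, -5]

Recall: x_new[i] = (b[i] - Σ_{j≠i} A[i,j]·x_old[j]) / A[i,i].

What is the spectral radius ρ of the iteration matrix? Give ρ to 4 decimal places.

A = D + L + U where D = diag(29, 14, 31, -9, -24, -28).
T_J = -D⁻¹(L+U): T[3,0] = -(1)/(-9) = +0.1111; T[3,3] = 0.
  T[0,:] = [+0.0000  -0.1034  -0.0345  +0.1034  +0.1724  -0.1724]
  T[1,:] = [+0.1429  +0.0000  +0.3571  +0.3571  +0.1429  -0.3571]
  T[2,:] = [-0.1935  -0.0323  +0.0000  +0.1290  +0.1290  -0.0968]
  T[3,:] = [+0.1111  +0.5556  +0.2222  +0.0000  +0.5556  +0.1111]
  T[4,:] = [+0.0417  +0.1667  +0.1667  +0.1250  +0.0000  -0.0833]
  T[5,:] = [+0.1786  +0.1071  +0.0357  +0.1429  +0.1071  +0.0000]
moduli |λ_i(T)| = 0.5954, 0.3557, 0.3557, 0.1563, 0.1563, 0.1363.
ρ(T) = max|λ| = 0.5954; 0.5954 < 1, so it converges for any x₀.

0.5954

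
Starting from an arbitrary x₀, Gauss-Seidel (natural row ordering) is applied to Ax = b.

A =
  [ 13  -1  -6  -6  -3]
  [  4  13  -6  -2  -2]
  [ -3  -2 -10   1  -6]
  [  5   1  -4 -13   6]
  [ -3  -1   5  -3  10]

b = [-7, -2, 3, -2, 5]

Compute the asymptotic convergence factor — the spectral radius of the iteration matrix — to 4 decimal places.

Write A = D+L+U with D = diag(13, 13, -10, -13, 10).
GS T = -(D+L)⁻¹U: row 0 first, T[0,2] = -(-6)/(13) = +0.4615; later rows by forward substitution.
  T[0,:] = [+0.0000, +0.0769, +0.4615, +0.4615, +0.2308]
  T[1,:] = [+0.0000, -0.0237, +0.3195, +0.0118, +0.0828]
  T[2,:] = [+0.0000, -0.0183, -0.2024, -0.0408, -0.6858]
  T[3,:] = [+0.0000, +0.0334, +0.2644, +0.1910, +0.7677]
  T[4,:] = [+0.0000, +0.0399, +0.3509, +0.2174, +0.6507]
|roots of det(T-λI)|: 0.5928, 0.1261, 0.1261, 0.0522, 0.0000.
ρ = 0.5928; 0.5928 < 1, so it converges for any x₀.

0.5928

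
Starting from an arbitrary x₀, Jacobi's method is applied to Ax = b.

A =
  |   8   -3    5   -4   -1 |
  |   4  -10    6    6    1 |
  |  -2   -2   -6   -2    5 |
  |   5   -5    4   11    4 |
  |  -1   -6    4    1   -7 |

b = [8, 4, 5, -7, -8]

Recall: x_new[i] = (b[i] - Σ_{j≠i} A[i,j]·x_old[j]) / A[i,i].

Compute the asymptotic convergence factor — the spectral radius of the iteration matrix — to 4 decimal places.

Split A = D + L + U, D = diag(8, -10, -6, 11, -7).
T_J = -D⁻¹(L+U): T[0,4] = -(-1)/(8) = +0.1250; T[0,0] = 0.
  T[0,:] = [+0.0000  +0.3750  -0.6250  +0.5000  +0.1250]
  T[1,:] = [+0.4000  +0.0000  +0.6000  +0.6000  +0.1000]
  T[2,:] = [-0.3333  -0.3333  +0.0000  -0.3333  +0.8333]
  T[3,:] = [-0.4545  +0.4545  -0.3636  +0.0000  -0.3636]
  T[4,:] = [-0.1429  -0.8571  +0.5714  +0.1429  +0.0000]
|λ(T)| sorted: 1.1446, 0.6936, 0.6936, 0.6643, 0.6643.
ρ(T) = max|λ| = 1.1446; 1.1446 > 1, so it fails to converge.

1.1446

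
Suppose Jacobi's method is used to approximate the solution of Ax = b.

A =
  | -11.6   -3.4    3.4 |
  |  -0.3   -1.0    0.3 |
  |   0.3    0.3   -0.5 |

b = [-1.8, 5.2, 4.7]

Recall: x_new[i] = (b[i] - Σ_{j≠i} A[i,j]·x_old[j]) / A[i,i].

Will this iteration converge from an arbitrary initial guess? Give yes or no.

Split A = D + L + U, D = diag(-11.6, -1, -0.5).
Jacobi: T = -D⁻¹(L+U), T[1,0] = -(-0.3)/(-1) = -0.3000; T[1,1] = 0.
  T[0,:] = [+0.0000  -0.2931  +0.2931]
  T[1,:] = [-0.3000  +0.0000  +0.3000]
  T[2,:] = [+0.6000  +0.6000  +0.0000]
eigenvalue magnitudes: 0.7630, 0.4665, 0.2965.
ρ(T) = max|λ| = 0.7630; 0.7630 < 1 ⇒ converges.

yes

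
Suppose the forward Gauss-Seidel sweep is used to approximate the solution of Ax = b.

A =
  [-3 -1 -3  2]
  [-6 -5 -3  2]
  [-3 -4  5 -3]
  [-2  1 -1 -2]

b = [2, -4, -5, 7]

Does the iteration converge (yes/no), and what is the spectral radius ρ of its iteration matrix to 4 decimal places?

no, ρ = 1.6797

Write A = D+L+U with D = diag(-3, -5, 5, -2).
Gauss-Seidel: T = -(D+L)⁻¹U, row 0 first, T[0,1] = -(-1)/(-3) = -0.3333; later rows by forward substitution.
  T[0,:] = [+0.0000, -0.3333, -1.0000, +0.6667]
  T[1,:] = [+0.0000, +0.4000, +0.6000, -0.4000]
  T[2,:] = [+0.0000, +0.1200, -0.1200, +0.6800]
  T[3,:] = [+0.0000, +0.4733, +1.3600, -1.2067]
eigenvalue magnitudes: 1.6797, 0.6417, 0.1113, 0.0000.
spectral radius ρ = 1.6797; 1.6797 > 1, so it fails to converge.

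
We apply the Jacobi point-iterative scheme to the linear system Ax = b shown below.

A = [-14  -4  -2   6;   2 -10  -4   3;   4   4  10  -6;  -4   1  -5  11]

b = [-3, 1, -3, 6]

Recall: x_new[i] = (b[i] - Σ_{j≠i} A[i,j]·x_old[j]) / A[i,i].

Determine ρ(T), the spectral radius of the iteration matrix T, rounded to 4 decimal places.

0.9063

A = D + L + U where D = diag(-14, -10, 10, 11).
T_J = -D⁻¹(L+U): T[3,0] = -(-4)/(11) = +0.3636; T[3,3] = 0.
  T[0,:] = [+0.0000 -0.2857 -0.1429 +0.4286]
  T[1,:] = [+0.2000 +0.0000 -0.4000 +0.3000]
  T[2,:] = [-0.4000 -0.4000 +0.0000 +0.6000]
  T[3,:] = [+0.3636 -0.0909 +0.4545 +0.0000]
moduli |λ_i(T)| = 0.9063, 0.3995, 0.3995, 0.1293.
ρ(T) = max|λ| = 0.9063; 0.9063 < 1: convergent.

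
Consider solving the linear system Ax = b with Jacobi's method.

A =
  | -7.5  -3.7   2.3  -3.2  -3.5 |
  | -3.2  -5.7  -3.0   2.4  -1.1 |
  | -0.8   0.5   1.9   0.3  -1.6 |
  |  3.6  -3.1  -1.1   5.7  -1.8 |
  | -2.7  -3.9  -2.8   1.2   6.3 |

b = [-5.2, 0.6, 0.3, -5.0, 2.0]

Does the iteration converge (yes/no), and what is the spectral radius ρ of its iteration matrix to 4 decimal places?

no, ρ = 1.1776

Diagonal D = diag(-7.5, -5.7, 1.9, 5.7, 6.3); L, U strict lower/upper.
T_J = -D⁻¹(L+U): T[3,0] = -(3.6)/(5.7) = -0.6316; T[3,3] = 0.
  T[0,:] = [+0.0000 -0.4933 +0.3067 -0.4267 -0.4667]
  T[1,:] = [-0.5614 +0.0000 -0.5263 +0.4211 -0.1930]
  T[2,:] = [+0.4211 -0.2632 +0.0000 -0.1579 +0.8421]
  T[3,:] = [-0.6316 +0.5439 +0.1930 +0.0000 +0.3158]
  T[4,:] = [+0.4286 +0.6190 +0.4444 -0.1905 +0.0000]
eigenvalue magnitudes: 1.1776, 0.8118, 0.3832, 0.2988, 0.2988.
spectral radius ρ = 1.1776; 1.1776 > 1, so it fails to converge.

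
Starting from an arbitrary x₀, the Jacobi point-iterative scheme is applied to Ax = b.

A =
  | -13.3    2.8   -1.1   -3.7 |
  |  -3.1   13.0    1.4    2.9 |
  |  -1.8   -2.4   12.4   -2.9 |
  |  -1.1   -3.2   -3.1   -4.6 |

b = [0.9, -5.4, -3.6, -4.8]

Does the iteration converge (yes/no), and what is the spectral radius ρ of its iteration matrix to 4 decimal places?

yes, ρ = 0.6031

Write A = D+L+U with D = diag(-13.3, 13, 12.4, -4.6).
Jacobi: T = -D⁻¹(L+U), T[3,2] = -(-3.1)/(-4.6) = -0.6739; T[3,3] = 0.
  T[0,:] = [+0.0000, +0.2105, -0.0827, -0.2782]
  T[1,:] = [+0.2385, +0.0000, -0.1077, -0.2231]
  T[2,:] = [+0.1452, +0.1935, +0.0000, +0.2339]
  T[3,:] = [-0.2391, -0.6957, -0.6739, +0.0000]
eigenvalue magnitudes: 0.6031, 0.4475, 0.4475, 0.2071.
ρ(T) = max|λ| = 0.6031; 0.6031 < 1 ⇒ converges.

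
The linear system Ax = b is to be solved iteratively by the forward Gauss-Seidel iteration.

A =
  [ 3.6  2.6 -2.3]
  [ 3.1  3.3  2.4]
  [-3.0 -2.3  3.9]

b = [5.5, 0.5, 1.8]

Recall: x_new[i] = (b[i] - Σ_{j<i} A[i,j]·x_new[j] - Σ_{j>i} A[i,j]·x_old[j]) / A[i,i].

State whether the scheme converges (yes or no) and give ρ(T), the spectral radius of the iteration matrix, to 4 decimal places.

Let D = diag(3.6, 3.3, 3.9); L, U the strict triangles.
GS T = -(D+L)⁻¹U: row 0 first, T[0,1] = -(2.6)/(3.6) = -0.7222; later rows by forward substitution.
  T[0,:] = [+0.0000  -0.7222  +0.6389]
  T[1,:] = [+0.0000  +0.6785  -1.3274]
  T[2,:] = [+0.0000  -0.1554  -0.2914]
|λ(T)| sorted: 0.8580, 0.4709, 0.0000.
ρ = 0.8580; 0.8580 < 1: convergent.

yes, ρ = 0.8580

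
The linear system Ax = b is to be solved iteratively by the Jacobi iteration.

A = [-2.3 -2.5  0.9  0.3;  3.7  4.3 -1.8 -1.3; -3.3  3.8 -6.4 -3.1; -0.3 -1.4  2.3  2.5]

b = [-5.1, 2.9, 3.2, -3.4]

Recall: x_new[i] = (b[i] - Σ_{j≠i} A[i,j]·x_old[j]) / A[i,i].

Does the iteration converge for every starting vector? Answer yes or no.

no

Split A = D + L + U, D = diag(-2.3, 4.3, -6.4, 2.5).
Jacobi: T = -D⁻¹(L+U), T[2,3] = -(-3.1)/(-6.4) = -0.4844; T[2,2] = 0.
  T[0,:] = [+0.0000, -1.0870, +0.3913, +0.1304]
  T[1,:] = [-0.8605, +0.0000, +0.4186, +0.3023]
  T[2,:] = [-0.5156, +0.5938, +0.0000, -0.4844]
  T[3,:] = [+0.1200, +0.5600, -0.9200, +0.0000]
eigenvalue magnitudes: 1.2750, 0.9087, 0.7776, 0.4114.
ρ = 1.2750; 1.2750 > 1 ⇒ diverges.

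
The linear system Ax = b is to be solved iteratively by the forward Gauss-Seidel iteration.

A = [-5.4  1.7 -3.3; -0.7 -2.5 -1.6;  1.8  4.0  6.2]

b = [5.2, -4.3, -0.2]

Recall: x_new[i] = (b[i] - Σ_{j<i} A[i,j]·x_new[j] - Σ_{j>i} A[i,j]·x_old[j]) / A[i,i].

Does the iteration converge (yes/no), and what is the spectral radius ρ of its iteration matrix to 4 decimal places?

A = D + L + U where D = diag(-5.4, -2.5, 6.2).
Gauss-Seidel: T = -(D+L)⁻¹U, row 0 first, T[0,1] = -(1.7)/(-5.4) = +0.3148; later rows by forward substitution.
  T[0,:] = [+0.0000 +0.3148 -0.6111]
  T[1,:] = [+0.0000 -0.0881 -0.4689]
  T[2,:] = [+0.0000 -0.0345 +0.4799]
moduli |λ_i(T)| = 0.5071, 0.1153, 0.0000.
spectral radius ρ = 0.5071; 0.5071 < 1: convergent.

yes, ρ = 0.5071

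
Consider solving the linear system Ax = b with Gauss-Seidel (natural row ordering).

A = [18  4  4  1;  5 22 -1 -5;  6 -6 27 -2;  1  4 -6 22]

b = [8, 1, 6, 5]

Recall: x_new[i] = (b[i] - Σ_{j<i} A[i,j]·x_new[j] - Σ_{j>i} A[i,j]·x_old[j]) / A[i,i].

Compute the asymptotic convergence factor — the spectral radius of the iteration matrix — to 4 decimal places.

A = D + L + U where D = diag(18, 22, 27, 22).
T_GS = -(D+L)⁻¹U: row 0 first, T[0,3] = -(1)/(18) = -0.0556; later rows by forward substitution.
  T[0,:] = [+0.0000, -0.2222, -0.2222, -0.0556]
  T[1,:] = [+0.0000, +0.0505, +0.0960, +0.2399]
  T[2,:] = [+0.0000, +0.0606, +0.0707, +0.1397]
  T[3,:] = [+0.0000, +0.0174, +0.0119, -0.0030]
|eigenvalues of T|: 0.1694, 0.0469, 0.0043, 0.0000.
spectral radius ρ = 0.1694; 0.1694 < 1 ⇒ converges.

0.1694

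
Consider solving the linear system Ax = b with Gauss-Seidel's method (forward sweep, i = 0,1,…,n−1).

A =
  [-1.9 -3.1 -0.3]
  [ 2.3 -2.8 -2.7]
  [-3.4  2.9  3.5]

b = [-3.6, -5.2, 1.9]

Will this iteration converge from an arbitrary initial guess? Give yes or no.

no

A = D + L + U where D = diag(-1.9, -2.8, 3.5).
Gauss-Seidel: T = -(D+L)⁻¹U, row 0 first, T[0,1] = -(-3.1)/(-1.9) = -1.6316; later rows by forward substitution.
  T[0,:] = [+0.0000, -1.6316, -0.1579]
  T[1,:] = [+0.0000, -1.3402, -1.0940]
  T[2,:] = [+0.0000, -0.4745, +0.7531]
|roots of det(T-λI)|: 1.5642, 0.9771, 0.0000.
ρ = 1.5642; 1.5642 > 1, so it fails to converge.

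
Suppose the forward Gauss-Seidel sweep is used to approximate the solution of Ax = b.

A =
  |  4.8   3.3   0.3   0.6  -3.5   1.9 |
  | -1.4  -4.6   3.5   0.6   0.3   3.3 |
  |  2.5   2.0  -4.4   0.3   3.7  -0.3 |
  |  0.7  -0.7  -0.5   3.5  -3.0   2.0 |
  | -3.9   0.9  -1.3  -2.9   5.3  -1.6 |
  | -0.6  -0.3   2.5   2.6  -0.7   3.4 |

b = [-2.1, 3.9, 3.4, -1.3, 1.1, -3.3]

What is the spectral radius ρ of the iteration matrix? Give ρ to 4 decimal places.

Diagonal D = diag(4.8, -4.6, -4.4, 3.5, 5.3, 3.4); L, U strict lower/upper.
GS T = -(D+L)⁻¹U: row 0 first, T[0,4] = -(-3.5)/(4.8) = +0.7292; later rows by forward substitution.
  T[0,:] = [+0.0000 -0.6875 -0.0625 -0.1250 +0.7292 -0.3958]
  T[1,:] = [+0.0000 +0.2092 +0.7799 +0.1685 -0.1567 +0.8379]
  T[2,:] = [+0.0000 -0.2955 +0.3190 +0.0737 +1.1840 +0.0878]
  T[3,:] = [+0.0000 +0.1371 +0.2140 +0.0692 +0.8491 -0.3122]
  T[4,:] = [+0.0000 -0.5389 +0.0169 -0.0646 +1.3182 -0.2809]
  T[5,:] = [+0.0000 -0.1014 -0.3370 -0.1277 -1.1337 +0.1204]
eigenvalue magnitudes: 1.6251, 0.6168, 0.6168, 0.0863, 0.0305, 0.0000.
spectral radius ρ = 1.6251; 1.6251 > 1: divergent.

1.6251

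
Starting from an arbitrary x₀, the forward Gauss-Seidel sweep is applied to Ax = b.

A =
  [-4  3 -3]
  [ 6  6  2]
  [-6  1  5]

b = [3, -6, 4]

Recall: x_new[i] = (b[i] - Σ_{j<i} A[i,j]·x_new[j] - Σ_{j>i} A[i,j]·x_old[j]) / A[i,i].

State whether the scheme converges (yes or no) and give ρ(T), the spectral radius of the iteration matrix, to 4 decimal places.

Diagonal D = diag(-4, 6, 5); L, U strict lower/upper.
Gauss-Seidel: T = -(D+L)⁻¹U, row 0 first, T[0,1] = -(3)/(-4) = +0.7500; later rows by forward substitution.
  T[0,:] = [+0.0000, +0.7500, -0.7500]
  T[1,:] = [+0.0000, -0.7500, +0.4167]
  T[2,:] = [+0.0000, +1.0500, -0.9833]
|roots of det(T-λI)|: 1.5383, 0.1950, 0.0000.
ρ = 1.5383; 1.5383 > 1 ⇒ diverges.

no, ρ = 1.5383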